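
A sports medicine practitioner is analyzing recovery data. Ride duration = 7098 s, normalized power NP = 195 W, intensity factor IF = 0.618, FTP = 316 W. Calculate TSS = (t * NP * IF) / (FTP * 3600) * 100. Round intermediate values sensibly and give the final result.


Numerator = 7098 * 195 * 0.618 = 855379.98
Denominator = 316 * 3600 = 1137600
TSS = 855379.98 / 1137600 * 100
= 75.19

75.19 TSS


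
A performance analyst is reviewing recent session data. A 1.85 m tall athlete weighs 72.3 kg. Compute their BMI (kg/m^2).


height^2 = 3.4225 m^2
BMI = 72.3 / 3.4225 = 21.12 kg/m^2

21.12 kg/m^2


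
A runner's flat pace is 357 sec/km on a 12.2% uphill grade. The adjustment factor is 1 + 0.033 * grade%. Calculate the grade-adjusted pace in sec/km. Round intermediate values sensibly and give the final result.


Factor = 1 + 0.033 * 12.2 = 1.4026
Adjusted pace = 357 * 1.4026
= 500.73 sec/km

500.73 s/km


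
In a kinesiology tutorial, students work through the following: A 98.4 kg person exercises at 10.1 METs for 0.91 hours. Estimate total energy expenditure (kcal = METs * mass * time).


Energy = METs * mass(kg) * time(h)
= 10.1 * 98.4 * 0.91
= 904.39 kcal

904.39 kcal


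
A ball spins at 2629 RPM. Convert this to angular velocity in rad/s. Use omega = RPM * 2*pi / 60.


omega = 2629 * 2 * pi / 60
= 2629 * 6.28318531 / 60
= 16518.494 / 60
= 275.308 rad/s

275.308 rad/s


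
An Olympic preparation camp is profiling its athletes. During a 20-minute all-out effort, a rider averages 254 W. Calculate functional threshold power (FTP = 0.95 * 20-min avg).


FTP = 0.95 * 254
= 241.3 W

241.3 W


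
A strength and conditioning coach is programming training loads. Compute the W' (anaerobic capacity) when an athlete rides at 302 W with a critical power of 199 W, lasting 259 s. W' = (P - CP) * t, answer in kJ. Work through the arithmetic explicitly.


Above-CP power = 103 W
Duration = 259 s
W' = 103 * 259 = 26677 J
Convert: 26677 / 1000 = 26.677 kJ

26.677 kJ


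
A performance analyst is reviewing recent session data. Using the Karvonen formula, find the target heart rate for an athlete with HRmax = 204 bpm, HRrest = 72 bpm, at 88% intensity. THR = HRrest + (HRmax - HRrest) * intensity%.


HRR = 204 - 72 = 132
THR = 72 + 132 * 0.88
= 72 + 116.16
= 188.16 bpm

188.16 bpm


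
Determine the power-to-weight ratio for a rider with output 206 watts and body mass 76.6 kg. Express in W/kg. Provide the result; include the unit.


P/W = 206 / 76.6 = 2.689 W/kg

2.689 W/kg


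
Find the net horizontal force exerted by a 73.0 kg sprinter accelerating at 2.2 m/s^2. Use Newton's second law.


Newton's second law: F = m * a
F = 73.0 * 2.2 = 160.6 N

160.6 N


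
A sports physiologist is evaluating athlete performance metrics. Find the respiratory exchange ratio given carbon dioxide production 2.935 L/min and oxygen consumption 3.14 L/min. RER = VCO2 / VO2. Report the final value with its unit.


VCO2 = 2.935 L/min
VO2 = 3.14 L/min
RER = 2.935 / 3.14 = 0.9347

0.9347


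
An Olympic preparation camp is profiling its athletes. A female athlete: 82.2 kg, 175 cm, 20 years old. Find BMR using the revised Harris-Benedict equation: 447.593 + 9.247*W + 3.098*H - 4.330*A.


Intercept = 447.593
Weight contribution = 9.247 * 82.2 = 760.1034
Height contribution = 3.098 * 175 = 542.15
Age contribution = 4.33 * 20 = 86.6
BMR = 447.593 + 760.1034 + 542.15 - 86.6
= 1663.25 kcal/day

1663.25 kcal/day


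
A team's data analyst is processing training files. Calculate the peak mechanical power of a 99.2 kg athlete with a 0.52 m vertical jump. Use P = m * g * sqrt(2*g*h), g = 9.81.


First, sqrt(2gh) = sqrt(2 * 9.81 * 0.52)
= sqrt(10.2024) = 3.19412 m/s
Power = 99.2 * 9.81 * 3.19412 = 3108.36 W

3108.36 W


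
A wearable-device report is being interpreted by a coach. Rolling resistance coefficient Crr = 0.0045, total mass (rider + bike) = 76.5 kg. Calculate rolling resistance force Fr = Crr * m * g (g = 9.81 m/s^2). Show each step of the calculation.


Fr = Crr * m * g
= 0.0045 * 76.5 * 9.81
= 3.377 N

3.377 N


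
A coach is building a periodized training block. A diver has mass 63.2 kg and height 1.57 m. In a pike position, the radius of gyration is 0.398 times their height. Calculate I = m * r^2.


r = 0.398 * 1.57 = 0.62486 m
I = m * r^2 = 63.2 * 0.39045 = 24.676 kg*m^2

24.676 kg*m^2


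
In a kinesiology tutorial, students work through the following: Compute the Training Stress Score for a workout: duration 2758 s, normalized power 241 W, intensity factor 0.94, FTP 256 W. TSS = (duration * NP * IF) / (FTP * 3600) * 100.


Product = 2758 * 241 * 0.94 = 624797.32
Base = 256 * 3600 = 921600
TSS = 624797.32 / 921600 * 100 = 67.79

67.79 TSS


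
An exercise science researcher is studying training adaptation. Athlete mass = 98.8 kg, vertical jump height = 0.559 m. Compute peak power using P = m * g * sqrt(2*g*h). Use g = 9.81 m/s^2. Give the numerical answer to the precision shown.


sqrt(2 * 9.81 * 0.559) = sqrt(10.96758) = 3.311734 m/s
P = 98.8 * 9.81 * 3.311734
= 3209.83 W

3209.83 W


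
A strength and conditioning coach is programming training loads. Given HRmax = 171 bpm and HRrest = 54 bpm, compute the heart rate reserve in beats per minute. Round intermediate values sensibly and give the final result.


Heart rate reserve = maximum HR minus resting HR
HRR = 171 - 54 = 117 bpm

117 bpm


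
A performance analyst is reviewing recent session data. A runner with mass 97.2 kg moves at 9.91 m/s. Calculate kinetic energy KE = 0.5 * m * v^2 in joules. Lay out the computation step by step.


v^2 = 9.91^2 = 98.2081
KE = 0.5 * 97.2 * 98.2081
= 4772.91 J

4772.91 J


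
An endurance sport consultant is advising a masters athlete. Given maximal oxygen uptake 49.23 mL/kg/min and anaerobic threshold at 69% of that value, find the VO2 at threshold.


Percentage as decimal = 0.69
VO2 at AT = 49.23 * 0.69 = 33.97 mL/kg/min

33.97 mL/kg/min


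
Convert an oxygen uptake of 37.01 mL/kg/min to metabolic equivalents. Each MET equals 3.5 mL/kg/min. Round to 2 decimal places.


One MET = 3.5 mL/kg/min
Number of METs = 37.01 / 3.5
= 10.57 METs

10.57 METs


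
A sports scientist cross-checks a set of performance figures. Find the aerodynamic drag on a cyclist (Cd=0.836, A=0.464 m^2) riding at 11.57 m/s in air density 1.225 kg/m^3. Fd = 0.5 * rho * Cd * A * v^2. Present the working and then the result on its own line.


Fd = 0.5 * 1.225 * 0.836 * 0.464 * 11.57^2
= 0.5 * 1.225 * 0.836 * 0.464 * 133.8649
= 31.805 N

31.805 N


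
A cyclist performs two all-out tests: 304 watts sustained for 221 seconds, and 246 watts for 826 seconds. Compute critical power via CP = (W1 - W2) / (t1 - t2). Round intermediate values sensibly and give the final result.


W1 = P1 * t1 = 304 * 221 = 67184 J
W2 = P2 * t2 = 246 * 826 = 203196 J
CP = (67184 - 203196) / (221 - 826)
= 224.81 W

224.81 W


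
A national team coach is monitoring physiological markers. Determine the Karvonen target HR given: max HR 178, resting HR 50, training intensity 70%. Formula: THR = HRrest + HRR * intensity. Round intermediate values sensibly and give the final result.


HRR = HRmax - HRrest = 178 - 50 = 128
THR = 50 + 128 * 0.7
= 139.6 bpm

139.6 bpm


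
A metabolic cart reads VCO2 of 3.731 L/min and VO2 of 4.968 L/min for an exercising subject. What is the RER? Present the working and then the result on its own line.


RER = VCO2 / VO2 = 3.731 / 4.968 = 0.751

0.751


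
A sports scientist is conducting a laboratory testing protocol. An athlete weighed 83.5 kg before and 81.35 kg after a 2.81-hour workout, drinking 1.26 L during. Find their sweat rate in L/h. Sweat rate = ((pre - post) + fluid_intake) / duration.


Body mass change = 2.15 kg
Total sweat loss = 2.15 + 1.26 = 3.41 L
Rate = 3.41 / 2.81 = 1.214 L/h

1.214 L/h


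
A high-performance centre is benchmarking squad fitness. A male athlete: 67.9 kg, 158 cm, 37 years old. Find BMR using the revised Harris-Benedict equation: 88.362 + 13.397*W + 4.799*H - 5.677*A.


Intercept = 88.362
Weight contribution = 13.397 * 67.9 = 909.6563
Height contribution = 4.799 * 158 = 758.242
Age contribution = 5.677 * 37 = 210.049
BMR = 88.362 + 909.6563 + 758.242 - 210.049
= 1546.21 kcal/day

1546.21 kcal/day


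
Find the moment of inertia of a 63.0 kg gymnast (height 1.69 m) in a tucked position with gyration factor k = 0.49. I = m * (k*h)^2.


Radius of gyration = 0.49 * 1.69 = 0.8281 m
I = 63.0 * 0.8281^2
= 63.0 * 0.68575
= 43.202 kg*m^2

43.202 kg*m^2


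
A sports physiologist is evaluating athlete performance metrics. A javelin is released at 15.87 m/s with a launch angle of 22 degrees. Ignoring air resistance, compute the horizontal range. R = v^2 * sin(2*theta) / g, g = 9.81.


Launch speed squared = 251.8569
sin(2 * 22 deg) = 0.694658
Range = 251.8569 * 0.694658 / 9.81
= 17.834 m

17.834 m


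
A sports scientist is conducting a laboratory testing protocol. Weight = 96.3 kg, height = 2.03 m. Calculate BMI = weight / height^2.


height^2 = 2.03^2 = 4.1209
BMI = 96.3 / 4.1209 = 23.37 kg/m^2

23.37 kg/m^2


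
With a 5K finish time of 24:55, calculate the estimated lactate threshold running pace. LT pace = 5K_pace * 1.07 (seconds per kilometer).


Race duration = 1495 s for 5 km
Average pace = 1495 / 5 = 299.0 s/km
LT pace = 299.0 * 1.07
= 319.93 s/km

319.93 s/km


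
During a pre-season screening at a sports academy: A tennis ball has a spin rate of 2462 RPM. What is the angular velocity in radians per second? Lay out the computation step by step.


Convert RPM to rad/s: multiply by 2*pi and divide by 60
omega = 2462 * 2 * pi / 60
= 257.82 rad/s

257.82 rad/s


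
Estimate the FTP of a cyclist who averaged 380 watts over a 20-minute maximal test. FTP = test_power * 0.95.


FTP = 380 * 0.95 = 361.0 W

361.0 W


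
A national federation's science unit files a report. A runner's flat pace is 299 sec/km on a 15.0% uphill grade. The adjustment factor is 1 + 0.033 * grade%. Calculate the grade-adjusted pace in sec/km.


Factor = 1 + 0.033 * 15.0 = 1.495
Adjusted pace = 299 * 1.495
= 447.01 sec/km

447.01 s/km


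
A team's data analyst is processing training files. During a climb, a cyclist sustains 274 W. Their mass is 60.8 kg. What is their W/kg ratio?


Power-to-weight = 274 W / 60.8 kg
= 4.507 W/kg

4.507 W/kg


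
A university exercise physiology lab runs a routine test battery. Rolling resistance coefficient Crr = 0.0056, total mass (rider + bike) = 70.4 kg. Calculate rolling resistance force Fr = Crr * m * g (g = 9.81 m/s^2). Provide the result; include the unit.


Fr = Crr * m * g
= 0.0056 * 70.4 * 9.81
= 3.867 N

3.867 N


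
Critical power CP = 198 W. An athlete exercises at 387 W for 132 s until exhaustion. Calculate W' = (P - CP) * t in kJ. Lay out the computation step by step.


P - CP = 387 - 198 = 189 W
W' = 189 * 132 = 24948 J
= 24948 / 1000 = 24.948 kJ

24.948 kJ


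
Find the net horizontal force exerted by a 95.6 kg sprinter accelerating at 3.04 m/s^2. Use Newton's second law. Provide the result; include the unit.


Newton's second law: F = m * a
F = 95.6 * 3.04 = 290.62 N

290.62 N


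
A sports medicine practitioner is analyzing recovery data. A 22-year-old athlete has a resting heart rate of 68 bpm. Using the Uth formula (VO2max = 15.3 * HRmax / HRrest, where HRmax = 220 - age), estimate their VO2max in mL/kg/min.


HRmax = 220 - 22 = 198 bpm
Ratio = HRmax / HRrest = 198 / 68 = 2.9118
VO2max = 15.3 * 2.9118 = 44.55 mL/kg/min

44.55 mL/kg/min


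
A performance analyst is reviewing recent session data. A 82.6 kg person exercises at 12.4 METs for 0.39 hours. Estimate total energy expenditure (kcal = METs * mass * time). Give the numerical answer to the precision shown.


Energy = METs * mass(kg) * time(h)
= 12.4 * 82.6 * 0.39
= 399.45 kcal

399.45 kcal


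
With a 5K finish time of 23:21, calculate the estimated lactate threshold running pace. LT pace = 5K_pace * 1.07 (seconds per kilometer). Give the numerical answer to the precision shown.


Race duration = 1401 s for 5 km
Average pace = 1401 / 5 = 280.2 s/km
LT pace = 280.2 * 1.07
= 299.81 s/km

299.81 s/km


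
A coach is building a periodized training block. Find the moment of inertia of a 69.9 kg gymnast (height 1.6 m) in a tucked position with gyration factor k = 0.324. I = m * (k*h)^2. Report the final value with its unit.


Radius of gyration = 0.324 * 1.6 = 0.5184 m
I = 69.9 * 0.5184^2
= 69.9 * 0.268739
= 18.785 kg*m^2

18.785 kg*m^2


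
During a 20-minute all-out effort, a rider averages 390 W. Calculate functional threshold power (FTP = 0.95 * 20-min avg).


FTP = 0.95 * 390
= 370.5 W

370.5 W


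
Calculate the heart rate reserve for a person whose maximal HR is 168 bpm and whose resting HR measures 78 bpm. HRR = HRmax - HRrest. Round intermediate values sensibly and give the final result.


HRmax = 168 bpm
HRrest = 78 bpm
HRR = 168 - 78 = 90 bpm

90 bpm


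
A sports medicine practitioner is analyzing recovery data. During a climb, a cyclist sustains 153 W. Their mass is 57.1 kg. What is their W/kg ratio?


Power-to-weight = 153 W / 57.1 kg
= 2.68 W/kg

2.68 W/kg


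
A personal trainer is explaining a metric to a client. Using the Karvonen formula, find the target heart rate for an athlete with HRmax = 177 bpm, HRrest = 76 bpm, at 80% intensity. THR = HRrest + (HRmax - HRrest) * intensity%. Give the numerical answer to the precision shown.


HRR = 177 - 76 = 101
THR = 76 + 101 * 0.8
= 76 + 80.8
= 156.8 bpm

156.8 bpm


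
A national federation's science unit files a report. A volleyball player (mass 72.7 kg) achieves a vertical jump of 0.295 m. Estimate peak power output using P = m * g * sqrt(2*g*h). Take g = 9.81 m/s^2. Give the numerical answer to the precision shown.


2 * g * h = 2 * 9.81 * 0.295 = 5.7879
sqrt(5.7879) = 2.405805 m/s
P = 72.7 * 9.81 * 2.405805 = 1715.79 W

1715.79 W


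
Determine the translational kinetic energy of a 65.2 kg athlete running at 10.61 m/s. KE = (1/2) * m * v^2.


KE = 0.5 * m * v^2
= 0.5 * 65.2 * 10.61^2
= 0.5 * 65.2 * 112.5721
= 3669.85 J

3669.85 J


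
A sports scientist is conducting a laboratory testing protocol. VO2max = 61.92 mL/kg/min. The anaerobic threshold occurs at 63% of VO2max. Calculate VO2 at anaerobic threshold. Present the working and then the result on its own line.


AT fraction = 63 / 100 = 0.63
AT VO2 = 61.92 * 0.63
= 39.01 mL/kg/min

39.01 mL/kg/min


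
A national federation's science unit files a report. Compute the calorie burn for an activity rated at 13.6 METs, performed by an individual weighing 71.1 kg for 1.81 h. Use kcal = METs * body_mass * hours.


Product of METs and mass = 13.6 * 71.1 = 966.96
Total kcal = 966.96 * 1.81 = 1750.2 kcal

1750.2 kcal


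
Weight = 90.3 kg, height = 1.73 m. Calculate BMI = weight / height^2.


height^2 = 1.73^2 = 2.9929
BMI = 90.3 / 2.9929 = 30.17 kg/m^2

30.17 kg/m^2


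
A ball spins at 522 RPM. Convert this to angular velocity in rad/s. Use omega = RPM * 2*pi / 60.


omega = 522 * 2 * pi / 60
= 522 * 6.28318531 / 60
= 3279.823 / 60
= 54.664 rad/s

54.664 rad/s


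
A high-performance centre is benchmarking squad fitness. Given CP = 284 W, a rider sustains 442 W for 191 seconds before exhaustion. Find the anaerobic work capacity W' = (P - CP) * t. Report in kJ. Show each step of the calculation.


Excess power = 442 - 284 = 158 W
Work above CP = 158 * 191 = 30178 J
W' = 30.178 kJ

30.178 kJ


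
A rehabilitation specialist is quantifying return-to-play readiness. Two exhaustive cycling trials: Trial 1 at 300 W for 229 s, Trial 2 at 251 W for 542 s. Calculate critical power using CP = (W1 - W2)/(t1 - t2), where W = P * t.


W1 = 300 * 229 = 68700 J
W2 = 251 * 542 = 136042 J
CP = (68700 - 136042) / (229 - 542)
= -67342 / -313
= 215.15 W

215.15 W


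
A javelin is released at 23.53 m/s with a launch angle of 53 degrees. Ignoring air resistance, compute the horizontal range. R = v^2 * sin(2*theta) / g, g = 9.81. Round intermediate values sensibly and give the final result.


Launch speed squared = 553.6609
sin(2 * 53 deg) = 0.961262
Range = 553.6609 * 0.961262 / 9.81
= 54.252 m

54.252 m


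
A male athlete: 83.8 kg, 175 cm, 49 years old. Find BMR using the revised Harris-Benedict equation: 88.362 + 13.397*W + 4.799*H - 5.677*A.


Intercept = 88.362
Weight contribution = 13.397 * 83.8 = 1122.6686
Height contribution = 4.799 * 175 = 839.825
Age contribution = 5.677 * 49 = 278.173
BMR = 88.362 + 1122.6686 + 839.825 - 278.173
= 1772.68 kcal/day

1772.68 kcal/day


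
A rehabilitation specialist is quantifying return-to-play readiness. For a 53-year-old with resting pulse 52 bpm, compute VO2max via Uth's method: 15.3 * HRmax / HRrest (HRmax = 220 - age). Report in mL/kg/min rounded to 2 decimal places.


Step 1: HRmax = 220 - 53 = 167 bpm
Step 2: Ratio = 167 / 52 = 3.2115
Step 3: VO2max = 15.3 * 3.2115 = 49.14 mL/kg/min

49.14 mL/kg/min


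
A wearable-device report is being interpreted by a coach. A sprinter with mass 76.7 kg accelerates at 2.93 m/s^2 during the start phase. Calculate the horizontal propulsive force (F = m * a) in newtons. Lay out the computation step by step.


F = m * a
= 76.7 * 2.93
= 224.73 N

224.73 N


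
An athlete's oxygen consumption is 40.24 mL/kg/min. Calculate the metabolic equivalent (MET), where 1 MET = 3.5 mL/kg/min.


MET = VO2 / 3.5
= 40.24 / 3.5
= 11.5 METs

11.5 METs


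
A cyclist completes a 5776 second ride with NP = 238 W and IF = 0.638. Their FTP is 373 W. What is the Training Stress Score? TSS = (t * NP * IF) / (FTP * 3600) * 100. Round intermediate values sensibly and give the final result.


t * NP * IF = 5776 * 238 * 0.638 = 877050.944
FTP * 3600 = 1342800
TSS = (877050.944 / 1342800) * 100 = 65.32

65.32 TSS


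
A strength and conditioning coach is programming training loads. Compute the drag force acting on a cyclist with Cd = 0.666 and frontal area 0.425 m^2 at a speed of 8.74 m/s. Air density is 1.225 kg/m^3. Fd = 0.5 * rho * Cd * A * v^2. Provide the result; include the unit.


Step 1: v^2 = 76.3876
Step 2: Fd = 0.5 * 1.225 * 0.666 * 0.425 * 76.3876
= 13.243 N

13.243 N


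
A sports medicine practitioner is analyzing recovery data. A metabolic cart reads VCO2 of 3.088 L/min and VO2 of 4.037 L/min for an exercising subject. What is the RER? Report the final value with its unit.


RER = VCO2 / VO2 = 3.088 / 4.037 = 0.7649

0.7649


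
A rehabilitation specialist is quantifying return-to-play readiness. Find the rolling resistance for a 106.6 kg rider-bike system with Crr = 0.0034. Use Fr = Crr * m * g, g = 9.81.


m * g = 106.6 * 9.81 = 1045.746 N
Fr = 0.0034 * 1045.746 = 3.556 N

3.556 N


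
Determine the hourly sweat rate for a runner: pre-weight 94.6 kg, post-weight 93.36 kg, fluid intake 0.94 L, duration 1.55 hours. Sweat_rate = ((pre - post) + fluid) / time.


Mass lost = 94.6 - 93.36 = 1.24 kg
Add fluid consumed: 1.24 + 0.94 = 2.18 L total sweat
Sweat rate = 2.18 / 1.55 = 1.406 L/h

1.406 L/h


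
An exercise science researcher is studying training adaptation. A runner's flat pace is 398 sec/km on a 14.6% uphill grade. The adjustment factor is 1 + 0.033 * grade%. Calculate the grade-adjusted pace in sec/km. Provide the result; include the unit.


Factor = 1 + 0.033 * 14.6 = 1.4818
Adjusted pace = 398 * 1.4818
= 589.76 sec/km

589.76 s/km


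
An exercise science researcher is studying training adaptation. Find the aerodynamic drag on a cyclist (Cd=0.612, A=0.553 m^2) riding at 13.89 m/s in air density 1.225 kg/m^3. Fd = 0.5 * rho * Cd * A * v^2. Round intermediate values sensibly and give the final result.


Fd = 0.5 * 1.225 * 0.612 * 0.553 * 13.89^2
= 0.5 * 1.225 * 0.612 * 0.553 * 192.9321
= 39.993 N

39.993 N


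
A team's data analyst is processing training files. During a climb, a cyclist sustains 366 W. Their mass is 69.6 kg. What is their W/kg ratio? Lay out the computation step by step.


Power-to-weight = 366 W / 69.6 kg
= 5.259 W/kg

5.259 W/kg


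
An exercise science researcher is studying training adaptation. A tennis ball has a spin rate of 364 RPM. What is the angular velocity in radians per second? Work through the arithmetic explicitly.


Convert RPM to rad/s: multiply by 2*pi and divide by 60
omega = 364 * 2 * pi / 60
= 38.118 rad/s

38.118 rad/s


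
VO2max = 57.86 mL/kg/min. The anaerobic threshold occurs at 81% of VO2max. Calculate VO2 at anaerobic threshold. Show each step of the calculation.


AT fraction = 81 / 100 = 0.81
AT VO2 = 57.86 * 0.81
= 46.87 mL/kg/min

46.87 mL/kg/min


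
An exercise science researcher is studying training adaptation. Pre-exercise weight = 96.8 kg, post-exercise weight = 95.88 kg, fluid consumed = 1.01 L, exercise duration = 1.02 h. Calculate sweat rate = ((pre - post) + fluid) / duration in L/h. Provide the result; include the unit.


Weight loss = 96.8 - 95.88 = 0.92 kg (approx L)
Total sweat = 0.92 + 1.01 = 1.93 L
Sweat rate = 1.93 / 1.02 = 1.892 L/h

1.892 L/h


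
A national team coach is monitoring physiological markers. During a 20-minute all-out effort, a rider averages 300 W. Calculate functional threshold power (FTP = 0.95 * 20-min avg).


FTP = 0.95 * 300
= 285.0 W

285.0 W


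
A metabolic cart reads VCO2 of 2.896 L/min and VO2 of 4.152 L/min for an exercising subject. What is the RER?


RER = VCO2 / VO2 = 2.896 / 4.152 = 0.6975

0.6975


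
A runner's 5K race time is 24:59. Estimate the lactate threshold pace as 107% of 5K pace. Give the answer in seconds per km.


Total race time = 24*60 + 59 = 1499 seconds
5K pace = 1499 / 5 = 299.8 sec/km
LT pace = 299.8 * 1.07 = 320.79 sec/km

320.79 s/km


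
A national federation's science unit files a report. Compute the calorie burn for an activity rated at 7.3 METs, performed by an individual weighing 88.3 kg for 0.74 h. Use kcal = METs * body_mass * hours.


Product of METs and mass = 7.3 * 88.3 = 644.59
Total kcal = 644.59 * 0.74 = 477.0 kcal

477.0 kcal


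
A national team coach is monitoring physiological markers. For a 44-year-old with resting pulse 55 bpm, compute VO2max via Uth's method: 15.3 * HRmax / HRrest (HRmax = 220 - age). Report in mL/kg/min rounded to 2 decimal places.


Step 1: HRmax = 220 - 44 = 176 bpm
Step 2: Ratio = 176 / 55 = 3.2
Step 3: VO2max = 15.3 * 3.2 = 48.96 mL/kg/min

48.96 mL/kg/min


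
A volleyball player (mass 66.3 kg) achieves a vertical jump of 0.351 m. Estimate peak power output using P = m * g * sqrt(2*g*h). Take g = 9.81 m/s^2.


2 * g * h = 2 * 9.81 * 0.351 = 6.88662
sqrt(6.88662) = 2.624237 m/s
P = 66.3 * 9.81 * 2.624237 = 1706.81 W

1706.81 W


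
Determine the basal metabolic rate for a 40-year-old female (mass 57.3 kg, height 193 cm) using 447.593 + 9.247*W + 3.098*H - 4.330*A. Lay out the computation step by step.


BMR = 447.593 + 9.247*57.3 + 3.098*193 - 4.330*40
= 1402.16 kcal/day

1402.16 kcal/day


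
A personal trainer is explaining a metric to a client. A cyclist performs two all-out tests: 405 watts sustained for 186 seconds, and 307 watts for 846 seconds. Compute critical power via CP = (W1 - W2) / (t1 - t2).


W1 = P1 * t1 = 405 * 186 = 75330 J
W2 = P2 * t2 = 307 * 846 = 259722 J
CP = (75330 - 259722) / (186 - 846)
= 279.38 W

279.38 W


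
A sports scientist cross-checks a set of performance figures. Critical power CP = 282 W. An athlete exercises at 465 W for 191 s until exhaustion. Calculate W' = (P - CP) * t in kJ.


P - CP = 465 - 282 = 183 W
W' = 183 * 191 = 34953 J
= 34953 / 1000 = 34.953 kJ

34.953 kJ


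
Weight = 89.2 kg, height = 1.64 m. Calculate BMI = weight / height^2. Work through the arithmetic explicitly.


height^2 = 1.64^2 = 2.6896
BMI = 89.2 / 2.6896 = 33.16 kg/m^2

33.16 kg/m^2


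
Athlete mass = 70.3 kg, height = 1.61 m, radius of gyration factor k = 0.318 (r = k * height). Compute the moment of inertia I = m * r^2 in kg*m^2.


r = k * height = 0.318 * 1.61 = 0.51198 m
r^2 = 0.51198^2 = 0.262124
I = 70.3 * 0.262124 = 18.427 kg*m^2

18.427 kg*m^2


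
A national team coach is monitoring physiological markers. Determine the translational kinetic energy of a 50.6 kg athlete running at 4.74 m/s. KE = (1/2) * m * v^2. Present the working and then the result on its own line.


KE = 0.5 * m * v^2
= 0.5 * 50.6 * 4.74^2
= 0.5 * 50.6 * 22.4676
= 568.43 J

568.43 J


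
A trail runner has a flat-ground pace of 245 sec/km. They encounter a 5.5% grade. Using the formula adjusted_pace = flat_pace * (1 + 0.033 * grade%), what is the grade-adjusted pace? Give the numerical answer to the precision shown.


Grade factor = 1 + 0.033 * 5.5 = 1.1815
Adjusted = 245 * 1.1815 = 289.47 sec/km

289.47 s/km


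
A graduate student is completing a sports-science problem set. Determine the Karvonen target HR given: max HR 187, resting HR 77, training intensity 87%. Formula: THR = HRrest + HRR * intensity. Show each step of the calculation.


HRR = HRmax - HRrest = 187 - 77 = 110
THR = 77 + 110 * 0.87
= 172.7 bpm

172.7 bpm


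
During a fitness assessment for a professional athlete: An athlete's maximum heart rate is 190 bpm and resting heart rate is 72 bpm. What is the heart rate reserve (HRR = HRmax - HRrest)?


HRR = HRmax - HRrest
= 190 - 72
= 118 bpm

118 bpm


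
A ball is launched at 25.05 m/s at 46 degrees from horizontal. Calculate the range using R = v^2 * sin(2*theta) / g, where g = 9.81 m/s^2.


sin(2 * 46) = sin(92) = 0.999391
v^2 = 25.05^2 = 627.5025
R = 627.5025 * 0.999391 / 9.81
= 63.927 m

63.927 m


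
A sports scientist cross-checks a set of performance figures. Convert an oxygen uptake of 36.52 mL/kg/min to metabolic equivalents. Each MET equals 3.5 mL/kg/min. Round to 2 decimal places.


One MET = 3.5 mL/kg/min
Number of METs = 36.52 / 3.5
= 10.43 METs

10.43 METs


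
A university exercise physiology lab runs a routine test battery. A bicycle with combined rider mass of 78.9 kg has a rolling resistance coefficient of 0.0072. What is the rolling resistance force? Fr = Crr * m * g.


Fr = 0.0072 * 78.9 * 9.81
= 0.56808 * 9.81
= 5.573 N

5.573 N


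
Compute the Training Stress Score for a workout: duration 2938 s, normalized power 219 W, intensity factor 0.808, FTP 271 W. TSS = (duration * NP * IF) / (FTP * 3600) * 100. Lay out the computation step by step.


Product = 2938 * 219 * 0.808 = 519884.976
Base = 271 * 3600 = 975600
TSS = 519884.976 / 975600 * 100 = 53.29

53.29 TSS


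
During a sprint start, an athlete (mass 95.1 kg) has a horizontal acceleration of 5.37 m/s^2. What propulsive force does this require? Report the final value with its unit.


Propulsive force = mass * acceleration
= 95.1 kg * 5.37 m/s^2
= 510.69 N

510.69 N


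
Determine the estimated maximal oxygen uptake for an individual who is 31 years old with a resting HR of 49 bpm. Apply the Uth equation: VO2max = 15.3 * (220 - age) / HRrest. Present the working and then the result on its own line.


HRmax = 220 - 31 = 189
VO2max = 15.3 * (189 / 49)
= 15.3 * 3.8571
= 59.01 mL/kg/min

59.01 mL/kg/min


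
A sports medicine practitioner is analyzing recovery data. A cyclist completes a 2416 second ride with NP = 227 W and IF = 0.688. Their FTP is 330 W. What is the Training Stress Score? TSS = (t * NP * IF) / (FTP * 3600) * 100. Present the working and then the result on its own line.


t * NP * IF = 2416 * 227 * 0.688 = 377321.216
FTP * 3600 = 1188000
TSS = (377321.216 / 1188000) * 100 = 31.76

31.76 TSS


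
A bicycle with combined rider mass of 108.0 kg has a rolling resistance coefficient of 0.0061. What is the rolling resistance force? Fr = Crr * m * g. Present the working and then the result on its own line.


Fr = 0.0061 * 108.0 * 9.81
= 0.6588 * 9.81
= 6.463 N

6.463 N


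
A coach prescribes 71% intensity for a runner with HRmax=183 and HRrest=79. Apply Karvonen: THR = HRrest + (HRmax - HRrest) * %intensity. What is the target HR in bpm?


Heart rate reserve = 183 - 79 = 104
Intensity fraction = 71 / 100 = 0.71
THR = 79 + 104 * 0.71 = 152.84 bpm

152.84 bpm


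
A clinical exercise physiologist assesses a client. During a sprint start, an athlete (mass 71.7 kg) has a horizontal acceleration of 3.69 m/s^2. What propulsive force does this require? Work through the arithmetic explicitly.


Propulsive force = mass * acceleration
= 71.7 kg * 3.69 m/s^2
= 264.57 N

264.57 N


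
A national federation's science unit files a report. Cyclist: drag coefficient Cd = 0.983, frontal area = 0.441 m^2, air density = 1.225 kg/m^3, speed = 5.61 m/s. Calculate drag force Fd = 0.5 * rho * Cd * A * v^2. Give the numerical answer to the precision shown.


v^2 = 5.61^2 = 31.4721
Fd = 0.5 * 1.225 * 0.983 * 0.441 * 31.4721
= 8.356 N

8.356 N


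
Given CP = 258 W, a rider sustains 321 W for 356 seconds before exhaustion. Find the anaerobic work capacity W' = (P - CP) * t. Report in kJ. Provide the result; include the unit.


Excess power = 321 - 258 = 63 W
Work above CP = 63 * 356 = 22428 J
W' = 22.428 kJ

22.428 kJ


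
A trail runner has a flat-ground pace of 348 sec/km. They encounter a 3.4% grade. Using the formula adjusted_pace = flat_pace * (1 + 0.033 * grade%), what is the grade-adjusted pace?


Grade factor = 1 + 0.033 * 3.4 = 1.1122
Adjusted = 348 * 1.1122 = 387.05 sec/km

387.05 s/km


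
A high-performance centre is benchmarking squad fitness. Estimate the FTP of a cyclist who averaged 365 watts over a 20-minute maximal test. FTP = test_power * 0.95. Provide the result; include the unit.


FTP = 365 * 0.95 = 346.75 W

346.75 W


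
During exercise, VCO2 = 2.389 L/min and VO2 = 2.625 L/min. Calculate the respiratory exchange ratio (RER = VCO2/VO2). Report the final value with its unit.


RER = VCO2 / VO2
= 2.389 / 2.625
= 0.9101

0.9101


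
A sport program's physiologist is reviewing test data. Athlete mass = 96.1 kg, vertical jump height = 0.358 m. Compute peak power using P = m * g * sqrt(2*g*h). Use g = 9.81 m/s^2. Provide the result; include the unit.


sqrt(2 * 9.81 * 0.358) = sqrt(7.02396) = 2.650275 m/s
P = 96.1 * 9.81 * 2.650275
= 2498.52 W

2498.52 W


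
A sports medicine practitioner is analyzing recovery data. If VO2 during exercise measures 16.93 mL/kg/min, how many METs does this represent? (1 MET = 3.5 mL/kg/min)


METs = VO2 / 3.5 = 16.93 / 3.5 = 4.84

4.84 METs


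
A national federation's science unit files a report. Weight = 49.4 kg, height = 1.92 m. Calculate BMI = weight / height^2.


height^2 = 1.92^2 = 3.6864
BMI = 49.4 / 3.6864 = 13.4 kg/m^2

13.4 kg/m^2


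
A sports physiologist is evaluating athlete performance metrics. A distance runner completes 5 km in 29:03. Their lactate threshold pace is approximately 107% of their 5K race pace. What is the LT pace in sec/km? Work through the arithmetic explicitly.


Convert to seconds: 29 min 3 s = 1743 s
Pace per km = 1743 / 5 = 348.6 s/km
LT pace = 348.6 * 1.07 = 373.0 s/km

373.0 s/km


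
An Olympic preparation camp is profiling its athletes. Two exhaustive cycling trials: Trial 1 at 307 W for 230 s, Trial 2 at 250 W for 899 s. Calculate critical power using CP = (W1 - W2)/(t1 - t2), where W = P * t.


W1 = 307 * 230 = 70610 J
W2 = 250 * 899 = 224750 J
CP = (70610 - 224750) / (230 - 899)
= -154140 / -669
= 230.4 W

230.4 W


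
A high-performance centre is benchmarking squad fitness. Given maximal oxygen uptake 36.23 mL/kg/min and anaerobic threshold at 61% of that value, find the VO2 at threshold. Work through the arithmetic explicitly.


Percentage as decimal = 0.61
VO2 at AT = 36.23 * 0.61 = 22.1 mL/kg/min

22.1 mL/kg/min


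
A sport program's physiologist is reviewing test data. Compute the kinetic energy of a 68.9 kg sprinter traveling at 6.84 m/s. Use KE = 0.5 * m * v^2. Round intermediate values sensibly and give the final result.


Velocity squared = 46.7856
KE = 0.5 * 68.9 * 46.7856 = 1611.76 J

1611.76 J


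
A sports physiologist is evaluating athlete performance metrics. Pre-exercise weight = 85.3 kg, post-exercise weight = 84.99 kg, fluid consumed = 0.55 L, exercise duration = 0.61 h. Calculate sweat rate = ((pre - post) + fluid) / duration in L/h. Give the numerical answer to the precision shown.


Weight loss = 85.3 - 84.99 = 0.31 kg (approx L)
Total sweat = 0.31 + 0.55 = 0.86 L
Sweat rate = 0.86 / 0.61 = 1.41 L/h

1.41 L/h


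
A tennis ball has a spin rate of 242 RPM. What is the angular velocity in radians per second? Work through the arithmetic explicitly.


Convert RPM to rad/s: multiply by 2*pi and divide by 60
omega = 242 * 2 * pi / 60
= 25.342 rad/s

25.342 rad/s


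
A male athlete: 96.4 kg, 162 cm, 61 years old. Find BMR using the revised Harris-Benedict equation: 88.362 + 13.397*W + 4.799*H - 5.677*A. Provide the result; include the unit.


Intercept = 88.362
Weight contribution = 13.397 * 96.4 = 1291.4708
Height contribution = 4.799 * 162 = 777.438
Age contribution = 5.677 * 61 = 346.297
BMR = 88.362 + 1291.4708 + 777.438 - 346.297
= 1810.97 kcal/day

1810.97 kcal/day


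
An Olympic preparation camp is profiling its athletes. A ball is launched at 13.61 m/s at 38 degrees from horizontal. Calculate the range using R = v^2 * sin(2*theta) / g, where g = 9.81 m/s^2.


sin(2 * 38) = sin(76) = 0.970296
v^2 = 13.61^2 = 185.2321
R = 185.2321 * 0.970296 / 9.81
= 18.321 m

18.321 m


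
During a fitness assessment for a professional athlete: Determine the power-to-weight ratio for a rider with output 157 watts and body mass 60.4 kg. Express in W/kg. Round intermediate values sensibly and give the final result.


P/W = 157 / 60.4 = 2.599 W/kg

2.599 W/kg


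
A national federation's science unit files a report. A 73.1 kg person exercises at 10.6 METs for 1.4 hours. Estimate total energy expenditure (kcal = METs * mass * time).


Energy = METs * mass(kg) * time(h)
= 10.6 * 73.1 * 1.4
= 1084.8 kcal

1084.8 kcal


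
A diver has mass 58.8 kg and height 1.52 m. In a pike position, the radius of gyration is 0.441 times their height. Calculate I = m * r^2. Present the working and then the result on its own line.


r = 0.441 * 1.52 = 0.67032 m
I = m * r^2 = 58.8 * 0.449329 = 26.421 kg*m^2

26.421 kg*m^2


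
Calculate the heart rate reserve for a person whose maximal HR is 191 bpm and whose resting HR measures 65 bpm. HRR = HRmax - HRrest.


HRmax = 191 bpm
HRrest = 65 bpm
HRR = 191 - 65 = 126 bpm

126 bpm


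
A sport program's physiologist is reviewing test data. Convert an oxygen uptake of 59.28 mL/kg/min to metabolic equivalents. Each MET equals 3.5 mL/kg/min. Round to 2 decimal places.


One MET = 3.5 mL/kg/min
Number of METs = 59.28 / 3.5
= 16.94 METs

16.94 METs


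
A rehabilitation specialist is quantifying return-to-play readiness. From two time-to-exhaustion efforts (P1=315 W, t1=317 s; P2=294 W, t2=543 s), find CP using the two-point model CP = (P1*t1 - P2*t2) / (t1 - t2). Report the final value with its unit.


Work in trial 1 = 99855 J
Work in trial 2 = 159642 J
Delta work = -59787 J
Delta time = -226 s
CP = -59787 / -226 = 264.54 W

264.54 W


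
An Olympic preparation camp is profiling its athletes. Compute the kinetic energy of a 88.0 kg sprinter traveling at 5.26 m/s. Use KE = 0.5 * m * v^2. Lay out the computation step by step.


Velocity squared = 27.6676
KE = 0.5 * 88.0 * 27.6676 = 1217.37 J

1217.37 J


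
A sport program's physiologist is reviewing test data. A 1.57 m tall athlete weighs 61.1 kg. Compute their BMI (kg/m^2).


height^2 = 2.4649 m^2
BMI = 61.1 / 2.4649 = 24.79 kg/m^2

24.79 kg/m^2


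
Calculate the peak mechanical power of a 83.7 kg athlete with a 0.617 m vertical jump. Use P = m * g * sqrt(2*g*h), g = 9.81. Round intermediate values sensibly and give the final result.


First, sqrt(2gh) = sqrt(2 * 9.81 * 0.617)
= sqrt(12.10554) = 3.479302 m/s
Power = 83.7 * 9.81 * 3.479302 = 2856.84 W

2856.84 W


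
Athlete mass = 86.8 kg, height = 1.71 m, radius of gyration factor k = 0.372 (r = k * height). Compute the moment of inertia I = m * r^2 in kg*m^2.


r = k * height = 0.372 * 1.71 = 0.63612 m
r^2 = 0.63612^2 = 0.404649
I = 86.8 * 0.404649 = 35.124 kg*m^2

35.124 kg*m^2


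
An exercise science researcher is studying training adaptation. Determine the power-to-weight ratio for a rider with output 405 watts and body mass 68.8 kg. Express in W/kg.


P/W = 405 / 68.8 = 5.887 W/kg

5.887 W/kg


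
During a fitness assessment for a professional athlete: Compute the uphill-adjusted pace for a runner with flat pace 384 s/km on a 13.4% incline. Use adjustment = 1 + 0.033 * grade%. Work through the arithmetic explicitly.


Adjustment factor = 1 + 0.033 * 13.4 = 1.4422
Grade-adjusted pace = 384 * 1.4422 = 553.8 s/km

553.8 s/km


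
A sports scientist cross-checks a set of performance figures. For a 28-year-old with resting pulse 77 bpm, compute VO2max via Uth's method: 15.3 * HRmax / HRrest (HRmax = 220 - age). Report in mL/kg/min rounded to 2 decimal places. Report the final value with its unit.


Step 1: HRmax = 220 - 28 = 192 bpm
Step 2: Ratio = 192 / 77 = 2.4935
Step 3: VO2max = 15.3 * 2.4935 = 38.15 mL/kg/min

38.15 mL/kg/min


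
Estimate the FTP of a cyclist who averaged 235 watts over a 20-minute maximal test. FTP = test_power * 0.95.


FTP = 235 * 0.95 = 223.25 W

223.25 W


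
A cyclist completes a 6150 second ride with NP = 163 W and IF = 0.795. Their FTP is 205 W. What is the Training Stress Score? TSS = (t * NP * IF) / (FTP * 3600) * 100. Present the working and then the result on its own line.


t * NP * IF = 6150 * 163 * 0.795 = 796947.75
FTP * 3600 = 738000
TSS = (796947.75 / 738000) * 100 = 107.99

107.99 TSS


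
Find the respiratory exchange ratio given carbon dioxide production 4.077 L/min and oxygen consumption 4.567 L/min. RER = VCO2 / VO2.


VCO2 = 4.077 L/min
VO2 = 4.567 L/min
RER = 4.077 / 4.567 = 0.8927

0.8927


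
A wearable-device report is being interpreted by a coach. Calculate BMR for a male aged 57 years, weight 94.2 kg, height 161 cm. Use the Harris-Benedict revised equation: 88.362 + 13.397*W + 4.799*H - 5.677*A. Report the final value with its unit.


Substituting values:
W term = 13.397 * 94.2 = 1261.9974
H term = 4.799 * 161 = 772.639
A term = 5.677 * 57 = 323.589
BMR = 1799.41 kcal/day

1799.41 kcal/day


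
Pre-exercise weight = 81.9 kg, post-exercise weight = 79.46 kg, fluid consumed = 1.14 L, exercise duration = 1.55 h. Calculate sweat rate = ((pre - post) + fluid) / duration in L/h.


Weight loss = 81.9 - 79.46 = 2.44 kg (approx L)
Total sweat = 2.44 + 1.14 = 3.58 L
Sweat rate = 3.58 / 1.55 = 2.31 L/h

2.31 L/h


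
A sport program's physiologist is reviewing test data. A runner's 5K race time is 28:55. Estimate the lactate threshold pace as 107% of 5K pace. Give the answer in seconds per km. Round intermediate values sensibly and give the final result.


Total race time = 28*60 + 55 = 1735 seconds
5K pace = 1735 / 5 = 347.0 sec/km
LT pace = 347.0 * 1.07 = 371.29 sec/km

371.29 s/km


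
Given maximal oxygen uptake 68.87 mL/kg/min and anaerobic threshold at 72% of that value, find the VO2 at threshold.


Percentage as decimal = 0.72
VO2 at AT = 68.87 * 0.72 = 49.59 mL/kg/min

49.59 mL/kg/min


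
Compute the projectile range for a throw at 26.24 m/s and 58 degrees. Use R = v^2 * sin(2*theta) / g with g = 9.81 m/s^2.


Two times the angle = 116 degrees
sin(116) = 0.898794
R = 688.5376 * 0.898794 / 9.81 = 63.084 m

63.084 m


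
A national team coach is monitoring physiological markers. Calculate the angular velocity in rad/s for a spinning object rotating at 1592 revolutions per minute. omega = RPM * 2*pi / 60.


omega = RPM * 2*pi / 60
= 1592 * 6.28318531 / 60
= 166.714 rad/s

166.714 rad/s


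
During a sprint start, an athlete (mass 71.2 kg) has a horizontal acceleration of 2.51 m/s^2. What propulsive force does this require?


Propulsive force = mass * acceleration
= 71.2 kg * 2.51 m/s^2
= 178.71 N

178.71 N
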